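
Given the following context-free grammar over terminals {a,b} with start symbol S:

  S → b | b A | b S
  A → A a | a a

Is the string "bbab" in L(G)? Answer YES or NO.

CNF form of G:
  S -> T1 A | T1 S | b
  A -> A T0 | T0 T0
  T0 -> a
  T1 -> b

CYK table (by increasing span):
  cell(0,0) b: {S,T1}  orig:{S}
  cell(1,1) b: {S,T1}  orig:{S}
  cell(2,2) a: {T0}  orig:{}
  cell(3,3) b: {S,T1}  orig:{S}
  cell(0,1) bb: {S}
  cell(1,2) ba: ∅
  cell(2,3) ab: ∅
  cell(0,2) bba: ∅
  cell(1,3) bab: ∅
  cell(0,3) bbab: ∅

S ∉ T[0,3] ⇒ NO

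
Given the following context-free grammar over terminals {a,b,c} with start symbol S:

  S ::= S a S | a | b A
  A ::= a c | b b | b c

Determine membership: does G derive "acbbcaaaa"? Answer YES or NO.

Convert to CNF:
  S -> S X3 | T2 A | a
  A -> T0 T1 | T2 T1 | T2 T2
  T0 -> a
  T1 -> c
  T2 -> b
  X3 -> T0 S

Fill CYK table bottom-up:
  T[0,0] 'a' = {S,T0}  orig:{S}
  T[1,1] 'c' = {T1}  orig:{}
  T[2,2] 'b' = {T2}  orig:{}
  T[3,3] 'b' = {T2}  orig:{}
  T[4,4] 'c' = {T1}  orig:{}
  T[5,5] 'a' = {S,T0}  orig:{S}
  T[6,6] 'a' = {S,T0}  orig:{S}
  T[7,7] 'a' = {S,T0}  orig:{S}
  T[8,8] 'a' = {S,T0}  orig:{S}
  T[0,1] 'ac' = {A}
  T[1,2] 'cb' = ∅
  T[2,3] 'bb' = {A}
  T[3,4] 'bc' = {A}
  T[4,5] 'ca' = ∅
  T[5,6] 'aa' = {X3}  orig:{}
  T[6,7] 'aa' = {X3}  orig:{}
  T[7,8] 'aa' = {X3}  orig:{}
  T[0,2] 'acb' = ∅
  T[1,3] 'cbb' = ∅
  T[2,4] 'bbc' = {S}
  T[3,5] 'bca' = ∅
  T[4,6] 'caa' = ∅
  T[5,7] 'aaa' = {S}
  T[6,8] 'aaa' = {S}
  T[0,3] 'acbb' = ∅
  T[1,4] 'cbbc' = ∅
  T[2,5] 'bbca' = ∅
  T[3,6] 'bcaa' = ∅
  T[4,7] 'caaa' = ∅
  T[5,8] 'aaaa' = {X3}  orig:{}
  T[0,4] 'acbbc' = ∅
  T[1,5] 'cbbca' = ∅
  T[2,6] 'bbcaa' = {S}
  T[3,7] 'bcaaa' = ∅
  T[4,8] 'caaaa' = ∅
  T[0,5] 'acbbca' = ∅
  T[1,6] 'cbbcaa' = ∅
  T[2,7] 'bbcaaa' = ∅
  T[3,8] 'bcaaaa' = ∅
  T[0,6] 'acbbcaa' = ∅
  T[1,7] 'cbbcaaa' = ∅
  T[2,8] 'bbcaaaa' = {S}
  T[0,7] 'acbbcaaa' = ∅
  T[1,8] 'cbbcaaaa' = ∅
  T[0,8] 'acbbcaaaa' = ∅

S ∉ T[0,8] ⇒ NO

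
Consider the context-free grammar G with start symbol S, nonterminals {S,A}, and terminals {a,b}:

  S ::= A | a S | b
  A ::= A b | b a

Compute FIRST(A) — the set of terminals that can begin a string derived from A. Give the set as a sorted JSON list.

FIRST iteration:
iter 1:
  A via A→b a: +{b}
  S via S→A: +{b}
  S via S→a S: +{a}
  S: {a,b}  A: {b}
iter 2: — fixpoint
  S: {a,b}  A: {b}

FIRST(A) = ["b"]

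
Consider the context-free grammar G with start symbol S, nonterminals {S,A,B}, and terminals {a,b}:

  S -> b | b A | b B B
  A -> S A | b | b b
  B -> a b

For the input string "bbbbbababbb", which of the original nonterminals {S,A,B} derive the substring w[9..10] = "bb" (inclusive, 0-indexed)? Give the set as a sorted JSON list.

Convert to CNF:
  S -> T0 A | T0 X2 | b
  A -> S A | T0 T0 | b
  B -> T1 T0
  T0 -> b
  T1 -> a
  X2 -> B B

CYK table (by increasing span) — only the sub-triangle for w[9..10]:
  [9..9]={A,S,T0}  "b"  orig:{A,S}
  [10..10]={A,S,T0}  "b"  orig:{A,S}
  [9..10]={A,S}  "bb"

Original NTs in T[9,10] deriving "bb": ["A", "S"]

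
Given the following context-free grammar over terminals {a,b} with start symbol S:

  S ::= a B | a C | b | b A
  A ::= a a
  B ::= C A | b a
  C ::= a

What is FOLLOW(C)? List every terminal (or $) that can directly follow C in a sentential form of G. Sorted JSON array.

Compute FIRST by fixpoint:
iter 1:
  A via A→a a: +{a}
  B via B→b a: +{b}
  C via C→a: +{a}
  S via S→a B: +{a}
  S via S→b: +{b}
  FIRST(S)={a,b}  FIRST(A)={a}  FIRST(B)={b}  FIRST(C)={a}
iter 2:
  B via B→C A: +{a}
  FIRST(S)={a,b}  FIRST(A)={a}  FIRST(B)={a,b}  FIRST(C)={a}
iter 3: done
  FIRST(S)={a,b}  FIRST(A)={a}  FIRST(B)={a,b}  FIRST(C)={a}

Compute FOLLOW by fixpoint:
seed FOLLOW(S) with $
iter 1:
  B→C A: FOLLOW(C) ⊇ FIRST(A) = {a}; new: +{a}
  S→a B: FOLLOW(B) ⊇ FOLLOW(S) ⊇ {$}; new: +{$}
  S→a C: FOLLOW(C) ⊇ FOLLOW(S) ⊇ {$}; new: +{$}
  S→b A: FOLLOW(A) ⊇ FOLLOW(S) ⊇ {$}; new: +{$}
  FOLLOW(S)={$}  FOLLOW(A)={$}  FOLLOW(B)={$}  FOLLOW(C)={$,a}
iter 2: — fixpoint
  FOLLOW(S)={$}  FOLLOW(A)={$}  FOLLOW(B)={$}  FOLLOW(C)={$,a}

FOLLOW(C) = ["$", "a"]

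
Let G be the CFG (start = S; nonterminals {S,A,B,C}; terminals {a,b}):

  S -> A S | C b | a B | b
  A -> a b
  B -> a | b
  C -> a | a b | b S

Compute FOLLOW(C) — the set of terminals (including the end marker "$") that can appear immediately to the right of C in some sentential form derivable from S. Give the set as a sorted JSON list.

Compute FIRST by fixpoint:
iter 1:
  A via A→a b: +{a}
  B via B→a: +{a}
  B via B→b: +{b}
  C via C→a: +{a}
  C via C→b S: +{b}
  S via S→A S: +{a}
  S via S→C b: +{b}
  S: {a,b}  A: {a}  B: {a,b}  C: {a,b}
iter 2: done
  S: {a,b}  A: {a}  B: {a,b}  C: {a,b}

Compute FOLLOW by fixpoint:
seed FOLLOW(S) with $
round 1:
  S→A S: FOLLOW(A) ⊇ FIRST(S) = {a,b}; new: +{a,b}
  S→C b: FOLLOW(C) ⊇ FIRST(b) = {b}; new: +{b}
  S→a B: FOLLOW(B) ⊇ FOLLOW(S) ⊇ {$}; new: +{$}
  FOLLOW[S]={$}  FOLLOW[A]={a,b}  FOLLOW[B]={$}  FOLLOW[C]={b}
round 2:
  C→b S: FOLLOW(S) ⊇ FOLLOW(C) ⊇ {b}; new: +{b}
  S→a B: FOLLOW(B) ⊇ FOLLOW(S) ⊇ {$,b}; new: +{b}
  FOLLOW[S]={$,b}  FOLLOW[A]={a,b}  FOLLOW[B]={$,b}  FOLLOW[C]={b}
round 3: (no change)
  FOLLOW[S]={$,b}  FOLLOW[A]={a,b}  FOLLOW[B]={$,b}  FOLLOW[C]={b}

FOLLOW(C) = ["b"]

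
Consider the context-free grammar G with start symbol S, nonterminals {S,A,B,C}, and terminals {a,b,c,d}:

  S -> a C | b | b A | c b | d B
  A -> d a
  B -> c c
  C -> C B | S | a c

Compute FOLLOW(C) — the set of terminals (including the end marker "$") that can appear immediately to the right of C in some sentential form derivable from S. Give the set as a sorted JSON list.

FIRST iteration:
pass 1:
  A via A→d a: +{d}
  B via B→c c: +{c}
  C via C→a c: +{a}
  S via S→a C: +{a}
  S via S→b: +{b}
  S via S→c b: +{c}
  S via S→d B: +{d}
  FIRST(S)={a,b,c,d}  FIRST(A)={d}  FIRST(B)={c}  FIRST(C)={a}
pass 2:
  C via C→S: +{b,c,d}
  FIRST(S)={a,b,c,d}  FIRST(A)={d}  FIRST(B)={c}  FIRST(C)={a,b,c,d}
pass 3: done
  FIRST(S)={a,b,c,d}  FIRST(A)={d}  FIRST(B)={c}  FIRST(C)={a,b,c,d}

FOLLOW sets:
seed FOLLOW(S) with $
iter 1:
  C→C B: FOLLOW(C) ⊇ FIRST(B) = {c}; new: +{c}
  C→C B: FOLLOW(B) ⊇ FOLLOW(C) ⊇ {c}; new: +{c}
  C→S: FOLLOW(S) ⊇ FOLLOW(C) ⊇ {c}; new: +{c}
  S→a C: FOLLOW(C) ⊇ FOLLOW(S) ⊇ {$,c}; new: +{$}
  S→b A: FOLLOW(A) ⊇ FOLLOW(S) ⊇ {$,c}; new: +{$,c}
  S→d B: FOLLOW(B) ⊇ FOLLOW(S) ⊇ {$,c}; new: +{$}
  FOLLOW(S)={$,c}  FOLLOW(A)={$,c}  FOLLOW(B)={$,c}  FOLLOW(C)={$,c}
iter 2: (stable)
  FOLLOW(S)={$,c}  FOLLOW(A)={$,c}  FOLLOW(B)={$,c}  FOLLOW(C)={$,c}

FOLLOW(C) = ["$", "c"]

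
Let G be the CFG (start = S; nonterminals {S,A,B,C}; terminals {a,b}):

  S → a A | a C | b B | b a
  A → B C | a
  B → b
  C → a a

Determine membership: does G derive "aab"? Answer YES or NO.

CNF form of G:
  S -> T0 A | T0 C | T1 B | T1 T0
  A -> B C | a
  B -> b
  C -> T0 T0
  T0 -> a
  T1 -> b

CYK table (by increasing span):
  [0..0]={A,T0}  "a"  orig:{A}
  [1..1]={A,T0}  "a"  orig:{A}
  [2..2]={B,T1}  "b"  orig:{B}
  [0..1]={C,S}  "aa"
  [1..2]=∅  "ab"
  [0..2]=∅  "aab"

S ∉ T[0,2] ⇒ NO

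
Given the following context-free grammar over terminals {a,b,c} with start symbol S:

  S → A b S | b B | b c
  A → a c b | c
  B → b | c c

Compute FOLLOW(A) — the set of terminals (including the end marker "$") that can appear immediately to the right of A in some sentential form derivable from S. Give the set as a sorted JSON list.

Compute FIRST by fixpoint:
[1]
  A via A→a c b: +{a}
  A via A→c: +{c}
  B via B→b: +{b}
  B via B→c c: +{c}
  S via S→A b S: +{a,c}
  S via S→b B: +{b}
  S: {a,b,c}  A: {a,c}  B: {b,c}
[2] done
  S: {a,b,c}  A: {a,c}  B: {b,c}

FOLLOW iteration:
FOLLOW(S) := {$}
round 1:
  S→A b S: FOLLOW(A) ⊇ FIRST(b) = {b}; new: +{b}
  S→b B: FOLLOW(B) ⊇ FOLLOW(S) ⊇ {$}; new: +{$}
  S: {$}  A: {b}  B: {$}
round 2: done
  S: {$}  A: {b}  B: {$}

FOLLOW(A) = ["b"]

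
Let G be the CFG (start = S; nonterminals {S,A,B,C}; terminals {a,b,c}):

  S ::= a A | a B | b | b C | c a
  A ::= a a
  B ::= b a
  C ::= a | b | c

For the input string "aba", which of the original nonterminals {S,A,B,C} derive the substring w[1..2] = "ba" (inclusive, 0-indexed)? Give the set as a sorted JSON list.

Convert to CNF:
  S -> T0 A | T0 B | T1 C | T2 T0 | b
  A -> T0 T0
  B -> T1 T0
  C -> a | b | c
  T0 -> a
  T1 -> b
  T2 -> c

CYK table (by increasing span) (cells [i..j] with 1 ≤ i ≤ j ≤ 2 only):
  [1..1]={C,S,T1}  "b"  orig:{C,S}
  [2..2]={C,T0}  "a"  orig:{C}
  [1..2]={B,S}  "ba"

Original NTs in T[1,2] deriving "ba": ["B", "S"]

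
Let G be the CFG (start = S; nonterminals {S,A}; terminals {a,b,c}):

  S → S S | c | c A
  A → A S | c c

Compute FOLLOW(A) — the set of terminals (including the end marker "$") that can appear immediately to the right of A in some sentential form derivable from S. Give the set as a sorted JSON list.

Compute FIRST by fixpoint:
[1]
  A via A→c c: +{c}
  S via S→c: +{c}
  FIRST[S]={c}  FIRST[A]={c}
[2] done
  FIRST[S]={c}  FIRST[A]={c}

Compute FOLLOW by fixpoint:
initialize: $ ∈ FOLLOW(S)
pass 1:
  A→A S: FOLLOW(A) ⊇ FIRST(S) = {c}; new: +{c}
  A→A S: FOLLOW(S) ⊇ FOLLOW(A) ⊇ {c}; new: +{c}
  S→c A: FOLLOW(A) ⊇ FOLLOW(S) ⊇ {$,c}; new: +{$}
  FOLLOW[S]={$,c}  FOLLOW[A]={$,c}
pass 2: — fixpoint
  FOLLOW[S]={$,c}  FOLLOW[A]={$,c}

FOLLOW(A) = ["$", "c"]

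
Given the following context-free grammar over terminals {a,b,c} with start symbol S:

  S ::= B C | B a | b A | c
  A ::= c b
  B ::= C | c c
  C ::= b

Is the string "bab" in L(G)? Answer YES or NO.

Convert to CNF:
  S -> B C | B T2 | T1 A | c
  A -> T0 T1
  B -> T0 T0 | b
  C -> b
  T0 -> c
  T1 -> b
  T2 -> a

CYK fill:
  T[0,0] 'b' = {B,C,T1}  orig:{B,C}
  T[1,1] 'a' = {T2}  orig:{}
  T[2,2] 'b' = {B,C,T1}  orig:{B,C}
  T[0,1] 'ba' = {S}
  T[1,2] 'ab' = ∅
  T[0,2] 'bab' = ∅

S ∉ T[0,2] ⇒ NO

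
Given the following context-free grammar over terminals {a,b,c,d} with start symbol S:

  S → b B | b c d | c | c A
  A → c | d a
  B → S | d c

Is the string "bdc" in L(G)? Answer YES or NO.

Convert to CNF:
  S -> T2 B | T2 X5 | T3 A | c
  A -> T0 T1 | c
  B -> T0 T3 | T2 B | T2 X4 | T3 A | c
  T0 -> d
  T1 -> a
  T2 -> b
  T3 -> c
  X4 -> T3 T0
  X5 -> T3 T0

Fill CYK table bottom-up:
  cell(0,0) b: {T2}  orig:{}
  cell(1,1) d: {T0}  orig:{}
  cell(2,2) c: {A,B,S,T3}  orig:{A,B,S}
  cell(0,1) bd: ∅
  cell(1,2) dc: {B}
  cell(0,2) bdc: {B,S}

S ∈ T[0,2] ⇒ YES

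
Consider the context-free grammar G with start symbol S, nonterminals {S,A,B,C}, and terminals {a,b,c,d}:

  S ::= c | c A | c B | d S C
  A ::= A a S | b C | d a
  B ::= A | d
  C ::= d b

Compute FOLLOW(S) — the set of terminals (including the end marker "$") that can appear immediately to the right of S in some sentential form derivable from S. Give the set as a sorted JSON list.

Compute FIRST by fixpoint:
pass 1:
  A via A→b C: +{b}
  A via A→d a: +{d}
  B via B→A: +{b,d}
  C via C→d b: +{d}
  S via S→c: +{c}
  S via S→d S C: +{d}
  FIRST(S)={c,d}  FIRST(A)={b,d}  FIRST(B)={b,d}  FIRST(C)={d}
pass 2: done
  FIRST(S)={c,d}  FIRST(A)={b,d}  FIRST(B)={b,d}  FIRST(C)={d}

Compute FOLLOW by fixpoint:
seed FOLLOW(S) with $
[1]
  A→A a S: FOLLOW(A) ⊇ FIRST(a) = {a}; new: +{a}
  A→A a S: FOLLOW(S) ⊇ FOLLOW(A) ⊇ {a}; new: +{a}
  A→b C: FOLLOW(C) ⊇ FOLLOW(A) ⊇ {a}; new: +{a}
  S→c A: FOLLOW(A) ⊇ FOLLOW(S) ⊇ {$,a}; new: +{$}
  S→c B: FOLLOW(B) ⊇ FOLLOW(S) ⊇ {$,a}; new: +{$,a}
  S→d S C: FOLLOW(S) ⊇ FIRST(C) = {d}; new: +{d}
  S→d S C: FOLLOW(C) ⊇ FOLLOW(S) ⊇ {$,a,d}; new: +{$,d}
  FOLLOW(S)={$,a,d}  FOLLOW(A)={$,a}  FOLLOW(B)={$,a}  FOLLOW(C)={$,a,d}
[2]
  S→c A: FOLLOW(A) ⊇ FOLLOW(S) ⊇ {$,a,d}; new: +{d}
  S→c B: FOLLOW(B) ⊇ FOLLOW(S) ⊇ {$,a,d}; new: +{d}
  FOLLOW(S)={$,a,d}  FOLLOW(A)={$,a,d}  FOLLOW(B)={$,a,d}  FOLLOW(C)={$,a,d}
[3] done
  FOLLOW(S)={$,a,d}  FOLLOW(A)={$,a,d}  FOLLOW(B)={$,a,d}  FOLLOW(C)={$,a,d}

FOLLOW(S) = ["$", "a", "d"]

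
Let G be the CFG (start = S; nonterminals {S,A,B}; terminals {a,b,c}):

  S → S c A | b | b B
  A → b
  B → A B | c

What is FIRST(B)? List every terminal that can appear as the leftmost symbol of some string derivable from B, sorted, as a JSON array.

Compute FIRST by fixpoint:
[1]
  A via A→b: +{b}
  B via B→A B: +{b}
  B via B→c: +{c}
  S via S→b: +{b}
  FIRST(S)={b}  FIRST(A)={b}  FIRST(B)={b,c}
[2] — fixpoint
  FIRST(S)={b}  FIRST(A)={b}  FIRST(B)={b,c}

FIRST(B) = ["b", "c"]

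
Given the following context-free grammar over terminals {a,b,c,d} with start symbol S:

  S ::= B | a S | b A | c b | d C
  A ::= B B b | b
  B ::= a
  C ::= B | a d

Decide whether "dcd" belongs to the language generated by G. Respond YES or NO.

CNF form of G:
  S -> T0 A | T1 S | T2 C | T3 T0 | a
  A -> B X4 | b
  B -> a
  C -> T1 T2 | a
  T0 -> b
  T1 -> a
  T2 -> d
  T3 -> c
  X4 -> B T0

CYK table (by increasing span):
  [0..0]={T2}  "d"  orig:{}
  [1..1]={T3}  "c"  orig:{}
  [2..2]={T2}  "d"  orig:{}
  [0..1]=∅  "dc"
  [1..2]=∅  "cd"
  [0..2]=∅  "dcd"

S ∉ T[0,2] ⇒ NO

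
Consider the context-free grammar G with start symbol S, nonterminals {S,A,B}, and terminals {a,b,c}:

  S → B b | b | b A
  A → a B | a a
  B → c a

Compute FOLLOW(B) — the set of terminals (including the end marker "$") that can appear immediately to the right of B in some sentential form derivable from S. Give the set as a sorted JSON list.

FIRST sets, iterate to fixpoint:
pass 1:
  A via A→a B: +{a}
  B via B→c a: +{c}
  S via S→B b: +{c}
  S via S→b: +{b}
  S: {b,c}  A: {a}  B: {c}
pass 2: (no change)
  S: {b,c}  A: {a}  B: {c}

FOLLOW sets:
seed FOLLOW(S) with $
[1]
  S→B b: FOLLOW(B) ⊇ FIRST(b) = {b}; new: +{b}
  S→b A: FOLLOW(A) ⊇ FOLLOW(S) ⊇ {$}; new: +{$}
  S: {$}  A: {$}  B: {b}
[2]
  A→a B: FOLLOW(B) ⊇ FOLLOW(A) ⊇ {$}; new: +{$}
  S: {$}  A: {$}  B: {$,b}
[3] (no change)
  S: {$}  A: {$}  B: {$,b}

FOLLOW(B) = ["$", "b"]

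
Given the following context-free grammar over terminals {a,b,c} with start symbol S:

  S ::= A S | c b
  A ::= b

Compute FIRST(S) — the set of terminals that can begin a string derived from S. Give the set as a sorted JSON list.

FIRST iteration:
[1]
  A via A→b: +{b}
  S via S→A S: +{b}
  S via S→c b: +{c}
  FIRST[S]={b,c}  FIRST[A]={b}
[2] — fixpoint
  FIRST[S]={b,c}  FIRST[A]={b}

FIRST(S) = ["b", "c"]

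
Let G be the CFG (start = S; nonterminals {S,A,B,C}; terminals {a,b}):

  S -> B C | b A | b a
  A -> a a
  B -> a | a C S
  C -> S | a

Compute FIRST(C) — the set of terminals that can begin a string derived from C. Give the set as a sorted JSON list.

FIRST iteration:
pass 1:
  A via A→a a: +{a}
  B via B→a: +{a}
  C via C→a: +{a}
  S via S→B C: +{a}
  S via S→b A: +{b}
  S: {a,b}  A: {a}  B: {a}  C: {a}
pass 2:
  C via C→S: +{b}
  S: {a,b}  A: {a}  B: {a}  C: {a,b}
pass 3: — fixpoint
  S: {a,b}  A: {a}  B: {a}  C: {a,b}

FIRST(C) = ["a", "b"]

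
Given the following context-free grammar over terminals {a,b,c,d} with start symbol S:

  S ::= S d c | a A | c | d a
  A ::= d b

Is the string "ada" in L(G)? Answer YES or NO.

Convert to CNF:
  S -> S X4 | T0 T3 | T3 A | c
  A -> T0 T1
  T0 -> d
  T1 -> b
  T2 -> c
  T3 -> a
  X4 -> T0 T2

Fill CYK table bottom-up:
  [0..0]={T3}  "a"  orig:{}
  [1..1]={T0}  "d"  orig:{}
  [2..2]={T3}  "a"  orig:{}
  [0..1]=∅  "ad"
  [1..2]={S}  "da"
  [0..2]=∅  "ada"

S ∉ T[0,2] ⇒ NO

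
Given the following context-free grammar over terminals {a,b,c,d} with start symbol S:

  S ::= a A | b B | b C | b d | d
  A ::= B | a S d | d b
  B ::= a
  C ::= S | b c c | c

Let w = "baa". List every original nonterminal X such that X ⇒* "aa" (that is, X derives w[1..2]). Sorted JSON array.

CNF form of G:
  S -> T0 A | T2 B | T2 C | T2 T1 | d
  A -> T0 X4 | T1 T2 | a
  B -> a
  C -> T0 A | T2 B | T2 C | T2 T1 | T2 X5 | c | d
  T0 -> a
  T1 -> d
  T2 -> b
  T3 -> c
  X4 -> S T1
  X5 -> T3 T3

CYK fill — only the sub-triangle for w[1..2]:
  T[1,1] 'a' = {A,B,T0}  orig:{A,B}
  T[2,2] 'a' = {A,B,T0}  orig:{A,B}
  T[1,2] 'aa' = {C,S}

Original NTs in T[1,2] deriving "aa": ["C", "S"]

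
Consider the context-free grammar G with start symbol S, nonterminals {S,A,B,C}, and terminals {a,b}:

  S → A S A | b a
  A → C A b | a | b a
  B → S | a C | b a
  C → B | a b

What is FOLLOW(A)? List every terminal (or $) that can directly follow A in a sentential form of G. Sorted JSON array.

Compute FIRST by fixpoint:
iter 1:
  A via A→a: +{a}
  A via A→b a: +{b}
  B via B→a C: +{a}
  B via B→b a: +{b}
  C via C→B: +{a,b}
  S via S→A S A: +{a,b}
  FIRST[S]={a,b}  FIRST[A]={a,b}  FIRST[B]={a,b}  FIRST[C]={a,b}
iter 2: done
  FIRST[S]={a,b}  FIRST[A]={a,b}  FIRST[B]={a,b}  FIRST[C]={a,b}

Compute FOLLOW by fixpoint:
FOLLOW(S) := {$}
pass 1:
  A→C A b: FOLLOW(C) ⊇ FIRST(A) = {a,b}; new: +{a,b}
  A→C A b: FOLLOW(A) ⊇ FIRST(b) = {b}; new: +{b}
  C→B: FOLLOW(B) ⊇ FOLLOW(C) ⊇ {a,b}; new: +{a,b}
  S→A S A: FOLLOW(A) ⊇ FIRST(S) = {a,b}; new: +{a}
  S→A S A: FOLLOW(S) ⊇ FIRST(A) = {a,b}; new: +{a,b}
  S→A S A: FOLLOW(A) ⊇ FOLLOW(S) ⊇ {$,a,b}; new: +{$}
  FOLLOW(S)={$,a,b}  FOLLOW(A)={$,a,b}  FOLLOW(B)={a,b}  FOLLOW(C)={a,b}
pass 2: — fixpoint
  FOLLOW(S)={$,a,b}  FOLLOW(A)={$,a,b}  FOLLOW(B)={a,b}  FOLLOW(C)={a,b}

FOLLOW(A) = ["$", "a", "b"]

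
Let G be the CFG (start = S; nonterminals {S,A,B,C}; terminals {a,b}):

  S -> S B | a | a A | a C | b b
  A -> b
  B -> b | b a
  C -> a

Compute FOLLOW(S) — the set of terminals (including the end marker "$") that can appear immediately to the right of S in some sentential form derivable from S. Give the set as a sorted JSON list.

FIRST iteration:
round 1:
  A via A→b: +{b}
  B via B→b: +{b}
  C via C→a: +{a}
  S via S→a: +{a}
  S via S→b b: +{b}
  FIRST(S)={a,b}  FIRST(A)={b}  FIRST(B)={b}  FIRST(C)={a}
round 2: (no change)
  FIRST(S)={a,b}  FIRST(A)={b}  FIRST(B)={b}  FIRST(C)={a}

FOLLOW sets:
FOLLOW(S) := {$}
pass 1:
  S→S B: FOLLOW(S) ⊇ FIRST(B) = {b}; new: +{b}
  S→S B: FOLLOW(B) ⊇ FOLLOW(S) ⊇ {$,b}; new: +{$,b}
  S→a A: FOLLOW(A) ⊇ FOLLOW(S) ⊇ {$,b}; new: +{$,b}
  S→a C: FOLLOW(C) ⊇ FOLLOW(S) ⊇ {$,b}; new: +{$,b}
  S: {$,b}  A: {$,b}  B: {$,b}  C: {$,b}
pass 2: — fixpoint
  S: {$,b}  A: {$,b}  B: {$,b}  C: {$,b}

FOLLOW(S) = ["$", "b"]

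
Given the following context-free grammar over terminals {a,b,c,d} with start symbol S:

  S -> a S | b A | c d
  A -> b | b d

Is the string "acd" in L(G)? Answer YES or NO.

CNF form of G:
  S -> T0 A | T2 S | T3 T1
  A -> T0 T1 | b
  T0 -> b
  T1 -> d
  T2 -> a
  T3 -> c

CYK table (by increasing span):
  [0..0]={T2}  "a"  orig:{}
  [1..1]={T3}  "c"  orig:{}
  [2..2]={T1}  "d"  orig:{}
  [0..1]=∅  "ac"
  [1..2]={S}  "cd"
  [0..2]={S}  "acd"

S ∈ T[0,2] ⇒ YES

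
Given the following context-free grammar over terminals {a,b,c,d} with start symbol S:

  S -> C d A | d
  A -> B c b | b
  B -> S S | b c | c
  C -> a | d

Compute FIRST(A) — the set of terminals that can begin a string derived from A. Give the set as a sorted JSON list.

FIRST sets, iterate to fixpoint:
round 1:
  A via A→b: +{b}
  B via B→b c: +{b}
  B via B→c: +{c}
  C via C→a: +{a}
  C via C→d: +{d}
  S via S→C d A: +{a,d}
  FIRST(S)={a,d}  FIRST(A)={b}  FIRST(B)={b,c}  FIRST(C)={a,d}
round 2:
  A via A→B c b: +{c}
  B via B→S S: +{a,d}
  FIRST(S)={a,d}  FIRST(A)={b,c}  FIRST(B)={a,b,c,d}  FIRST(C)={a,d}
round 3:
  A via A→B c b: +{a,d}
  FIRST(S)={a,d}  FIRST(A)={a,b,c,d}  FIRST(B)={a,b,c,d}  FIRST(C)={a,d}
round 4: (no change)
  FIRST(S)={a,d}  FIRST(A)={a,b,c,d}  FIRST(B)={a,b,c,d}  FIRST(C)={a,d}

FIRST(A) = ["a", "b", "c", "d"]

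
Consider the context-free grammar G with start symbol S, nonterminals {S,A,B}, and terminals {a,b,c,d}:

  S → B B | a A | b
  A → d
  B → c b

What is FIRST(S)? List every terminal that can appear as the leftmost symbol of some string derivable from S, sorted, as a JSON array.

Compute FIRST by fixpoint:
[1]
  A via A→d: +{d}
  B via B→c b: +{c}
  S via S→B B: +{c}
  S via S→a A: +{a}
  S via S→b: +{b}
  FIRST(S)={a,b,c}  FIRST(A)={d}  FIRST(B)={c}
[2] done
  FIRST(S)={a,b,c}  FIRST(A)={d}  FIRST(B)={c}

FIRST(S) = ["a", "b", "c"]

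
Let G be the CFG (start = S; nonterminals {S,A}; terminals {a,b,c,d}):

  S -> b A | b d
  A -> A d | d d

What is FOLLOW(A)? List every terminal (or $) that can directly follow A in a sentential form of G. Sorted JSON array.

FIRST sets, iterate to fixpoint:
[1]
  A via A→d d: +{d}
  S via S→b A: +{b}
  FIRST[S]={b}  FIRST[A]={d}
[2] done
  FIRST[S]={b}  FIRST[A]={d}

FOLLOW iteration:
initialize: $ ∈ FOLLOW(S)
iter 1:
  A→A d: FOLLOW(A) ⊇ FIRST(d) = {d}; new: +{d}
  S→b A: FOLLOW(A) ⊇ FOLLOW(S) ⊇ {$}; new: +{$}
  FOLLOW(S)={$}  FOLLOW(A)={$,d}
iter 2: done
  FOLLOW(S)={$}  FOLLOW(A)={$,d}

FOLLOW(A) = ["$", "d"]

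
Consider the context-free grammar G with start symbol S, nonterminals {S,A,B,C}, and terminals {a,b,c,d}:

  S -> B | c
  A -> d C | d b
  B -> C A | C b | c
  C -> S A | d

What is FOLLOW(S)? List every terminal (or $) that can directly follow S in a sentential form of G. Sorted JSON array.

FIRST sets, iterate to fixpoint:
[1]
  A via A→d C: +{d}
  B via B→c: +{c}
  C via C→d: +{d}
  S via S→B: +{c}
  FIRST(S)={c}  FIRST(A)={d}  FIRST(B)={c}  FIRST(C)={d}
[2]
  B via B→C A: +{d}
  C via C→S A: +{c}
  S via S→B: +{d}
  FIRST(S)={c,d}  FIRST(A)={d}  FIRST(B)={c,d}  FIRST(C)={c,d}
[3] (no change)
  FIRST(S)={c,d}  FIRST(A)={d}  FIRST(B)={c,d}  FIRST(C)={c,d}

Compute FOLLOW by fixpoint:
FOLLOW(S) := {$}
iter 1:
  B→C A: FOLLOW(C) ⊇ FIRST(A) = {d}; new: +{d}
  B→C b: FOLLOW(C) ⊇ FIRST(b) = {b}; new: +{b}
  C→S A: FOLLOW(S) ⊇ FIRST(A) = {d}; new: +{d}
  C→S A: FOLLOW(A) ⊇ FOLLOW(C) ⊇ {b,d}; new: +{b,d}
  S→B: FOLLOW(B) ⊇ FOLLOW(S) ⊇ {$,d}; new: +{$,d}
  FOLLOW(S)={$,d}  FOLLOW(A)={b,d}  FOLLOW(B)={$,d}  FOLLOW(C)={b,d}
iter 2:
  B→C A: FOLLOW(A) ⊇ FOLLOW(B) ⊇ {$,d}; new: +{$}
  FOLLOW(S)={$,d}  FOLLOW(A)={$,b,d}  FOLLOW(B)={$,d}  FOLLOW(C)={b,d}
iter 3:
  A→d C: FOLLOW(C) ⊇ FOLLOW(A) ⊇ {$,b,d}; new: +{$}
  FOLLOW(S)={$,d}  FOLLOW(A)={$,b,d}  FOLLOW(B)={$,d}  FOLLOW(C)={$,b,d}
iter 4: — fixpoint
  FOLLOW(S)={$,d}  FOLLOW(A)={$,b,d}  FOLLOW(B)={$,d}  FOLLOW(C)={$,b,d}

FOLLOW(S) = ["$", "d"]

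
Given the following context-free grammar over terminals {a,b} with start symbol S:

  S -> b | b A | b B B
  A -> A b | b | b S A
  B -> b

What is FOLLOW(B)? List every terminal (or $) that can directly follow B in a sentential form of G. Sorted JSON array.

FIRST sets, iterate to fixpoint:
round 1:
  A via A→b: +{b}
  B via B→b: +{b}
  S via S→b: +{b}
  FIRST(S)={b}  FIRST(A)={b}  FIRST(B)={b}
round 2: — fixpoint
  FIRST(S)={b}  FIRST(A)={b}  FIRST(B)={b}

FOLLOW sets:
seed FOLLOW(S) with $
iter 1:
  A→A b: FOLLOW(A) ⊇ FIRST(b) = {b}; new: +{b}
  A→b S A: FOLLOW(S) ⊇ FIRST(A) = {b}; new: +{b}
  S→b A: FOLLOW(A) ⊇ FOLLOW(S) ⊇ {$,b}; new: +{$}
  S→b B B: FOLLOW(B) ⊇ FIRST(B) = {b}; new: +{b}
  S→b B B: FOLLOW(B) ⊇ FOLLOW(S) ⊇ {$,b}; new: +{$}
  FOLLOW(S)={$,b}  FOLLOW(A)={$,b}  FOLLOW(B)={$,b}
iter 2: (no change)
  FOLLOW(S)={$,b}  FOLLOW(A)={$,b}  FOLLOW(B)={$,b}

FOLLOW(B) = ["$", "b"]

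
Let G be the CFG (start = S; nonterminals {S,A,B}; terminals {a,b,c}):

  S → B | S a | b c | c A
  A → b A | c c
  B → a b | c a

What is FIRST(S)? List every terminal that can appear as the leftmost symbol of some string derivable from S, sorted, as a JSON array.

Compute FIRST by fixpoint:
[1]
  A via A→b A: +{b}
  A via A→c c: +{c}
  B via B→a b: +{a}
  B via B→c a: +{c}
  S via S→B: +{a,c}
  S via S→b c: +{b}
  FIRST[S]={a,b,c}  FIRST[A]={b,c}  FIRST[B]={a,c}
[2] (stable)
  FIRST[S]={a,b,c}  FIRST[A]={b,c}  FIRST[B]={a,c}

FIRST(S) = ["a", "b", "c"]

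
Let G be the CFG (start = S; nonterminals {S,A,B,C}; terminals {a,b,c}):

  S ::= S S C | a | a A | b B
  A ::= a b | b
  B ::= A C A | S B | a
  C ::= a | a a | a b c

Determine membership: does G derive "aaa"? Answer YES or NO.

CNF form of G:
  S -> S X5 | T0 A | T1 B | a
  A -> T0 T1 | b
  B -> A X3 | S B | a
  C -> T0 T0 | T0 X4 | a
  T0 -> a
  T1 -> b
  T2 -> c
  X3 -> C A
  X4 -> T1 T2
  X5 -> S C

CYK fill:
  cell(0,0) a: {B,C,S,T0}  orig:{B,C,S}
  cell(1,1) a: {B,C,S,T0}  orig:{B,C,S}
  cell(2,2) a: {B,C,S,T0}  orig:{B,C,S}
  cell(0,1) aa: {B,C,X5}  orig:{B,C}
  cell(1,2) aa: {B,C,X5}  orig:{B,C}
  cell(0,2) aaa: {B,S,X5}  orig:{B,S}

S ∈ T[0,2] ⇒ YES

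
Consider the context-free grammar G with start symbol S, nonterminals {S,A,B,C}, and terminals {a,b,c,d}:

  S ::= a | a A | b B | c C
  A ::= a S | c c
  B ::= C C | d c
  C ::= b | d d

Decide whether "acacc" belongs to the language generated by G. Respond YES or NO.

CNF form of G:
  S -> T0 A | T1 C | T3 B | a
  A -> T0 S | T1 T1
  B -> C C | T2 T1
  C -> T2 T2 | b
  T0 -> a
  T1 -> c
  T2 -> d
  T3 -> b

CYK table (by increasing span):
  cell(0,0) a: {S,T0}  orig:{S}
  cell(1,1) c: {T1}  orig:{}
  cell(2,2) a: {S,T0}  orig:{S}
  cell(3,3) c: {T1}  orig:{}
  cell(4,4) c: {T1}  orig:{}
  cell(0,1) ac: ∅
  cell(1,2) ca: ∅
  cell(2,3) ac: ∅
  cell(3,4) cc: {A}
  cell(0,2) aca: ∅
  cell(1,3) cac: ∅
  cell(2,4) acc: {S}
  cell(0,3) acac: ∅
  cell(1,4) cacc: ∅
  cell(0,4) acacc: ∅

S ∉ T[0,4] ⇒ NO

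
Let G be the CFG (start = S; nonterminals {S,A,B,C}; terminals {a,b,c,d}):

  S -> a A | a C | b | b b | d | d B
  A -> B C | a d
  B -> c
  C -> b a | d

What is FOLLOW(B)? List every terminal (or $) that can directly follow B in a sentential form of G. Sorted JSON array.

FIRST sets, iterate to fixpoint:
pass 1:
  A via A→a d: +{a}
  B via B→c: +{c}
  C via C→b a: +{b}
  C via C→d: +{d}
  S via S→a A: +{a}
  S via S→b: +{b}
  S via S→d: +{d}
  FIRST[S]={a,b,d}  FIRST[A]={a}  FIRST[B]={c}  FIRST[C]={b,d}
pass 2:
  A via A→B C: +{c}
  FIRST[S]={a,b,d}  FIRST[A]={a,c}  FIRST[B]={c}  FIRST[C]={b,d}
pass 3: (no change)
  FIRST[S]={a,b,d}  FIRST[A]={a,c}  FIRST[B]={c}  FIRST[C]={b,d}

FOLLOW iteration:
seed FOLLOW(S) with $
round 1:
  A→B C: FOLLOW(B) ⊇ FIRST(C) = {b,d}; new: +{b,d}
  S→a A: FOLLOW(A) ⊇ FOLLOW(S) ⊇ {$}; new: +{$}
  S→a C: FOLLOW(C) ⊇ FOLLOW(S) ⊇ {$}; new: +{$}
  S→d B: FOLLOW(B) ⊇ FOLLOW(S) ⊇ {$}; new: +{$}
  FOLLOW(S)={$}  FOLLOW(A)={$}  FOLLOW(B)={$,b,d}  FOLLOW(C)={$}
round 2: (stable)
  FOLLOW(S)={$}  FOLLOW(A)={$}  FOLLOW(B)={$,b,d}  FOLLOW(C)={$}

FOLLOW(B) = ["$", "b", "d"]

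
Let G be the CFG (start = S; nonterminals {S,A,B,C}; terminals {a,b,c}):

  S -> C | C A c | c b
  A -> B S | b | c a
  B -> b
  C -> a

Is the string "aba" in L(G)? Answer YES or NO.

CNF form of G:
  S -> C X3 | T0 T2 | a
  A -> B S | T0 T1 | b
  B -> b
  C -> a
  T0 -> c
  T1 -> a
  T2 -> b
  X3 -> A T0

Fill CYK table bottom-up:
  [0..0]={C,S,T1}  "a"  orig:{C,S}
  [1..1]={A,B,T2}  "b"  orig:{A,B}
  [2..2]={C,S,T1}  "a"  orig:{C,S}
  [0..1]=∅  "ab"
  [1..2]={A}  "ba"
  [0..2]=∅  "aba"

S ∉ T[0,2] ⇒ NO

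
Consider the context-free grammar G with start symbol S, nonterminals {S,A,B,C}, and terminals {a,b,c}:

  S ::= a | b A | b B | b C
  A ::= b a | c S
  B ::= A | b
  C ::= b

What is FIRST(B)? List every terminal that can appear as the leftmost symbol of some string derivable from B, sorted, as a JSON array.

Compute FIRST by fixpoint:
iter 1:
  A via A→b a: +{b}
  A via A→c S: +{c}
  B via B→A: +{b,c}
  C via C→b: +{b}
  S via S→a: +{a}
  S via S→b A: +{b}
  S: {a,b}  A: {b,c}  B: {b,c}  C: {b}
iter 2: — fixpoint
  S: {a,b}  A: {b,c}  B: {b,c}  C: {b}

FIRST(B) = ["b", "c"]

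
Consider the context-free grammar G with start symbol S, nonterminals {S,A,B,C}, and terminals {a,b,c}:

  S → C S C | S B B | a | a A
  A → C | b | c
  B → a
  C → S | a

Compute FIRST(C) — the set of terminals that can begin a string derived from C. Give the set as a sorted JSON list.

FIRST iteration:
round 1:
  A via A→b: +{b}
  A via A→c: +{c}
  B via B→a: +{a}
  C via C→a: +{a}
  S via S→C S C: +{a}
  FIRST[S]={a}  FIRST[A]={b,c}  FIRST[B]={a}  FIRST[C]={a}
round 2:
  A via A→C: +{a}
  FIRST[S]={a}  FIRST[A]={a,b,c}  FIRST[B]={a}  FIRST[C]={a}
round 3: done
  FIRST[S]={a}  FIRST[A]={a,b,c}  FIRST[B]={a}  FIRST[C]={a}

FIRST(C) = ["a"]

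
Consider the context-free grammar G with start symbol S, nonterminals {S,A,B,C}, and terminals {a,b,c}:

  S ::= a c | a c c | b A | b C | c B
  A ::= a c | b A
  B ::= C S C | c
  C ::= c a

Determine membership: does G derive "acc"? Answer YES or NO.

CNF form of G:
  S -> T0 T1 | T0 X4 | T1 B | T2 A | T2 C
  A -> T0 T1 | T2 A
  B -> C X3 | c
  C -> T1 T0
  T0 -> a
  T1 -> c
  T2 -> b
  X3 -> S C
  X4 -> T1 T1

Fill CYK table bottom-up:
  T[0,0] 'a' = {T0}  orig:{}
  T[1,1] 'c' = {B,T1}  orig:{B}
  T[2,2] 'c' = {B,T1}  orig:{B}
  T[0,1] 'ac' = {A,S}
  T[1,2] 'cc' = {S,X4}  orig:{S}
  T[0,2] 'acc' = {S}

S ∈ T[0,2] ⇒ YES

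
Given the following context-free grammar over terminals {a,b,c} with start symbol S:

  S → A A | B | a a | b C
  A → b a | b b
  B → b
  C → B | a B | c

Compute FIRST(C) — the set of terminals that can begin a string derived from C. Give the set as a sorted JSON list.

FIRST iteration:
[1]
  A via A→b a: +{b}
  B via B→b: +{b}
  C via C→B: +{b}
  C via C→a B: +{a}
  C via C→c: +{c}
  S via S→A A: +{b}
  S via S→a a: +{a}
  FIRST[S]={a,b}  FIRST[A]={b}  FIRST[B]={b}  FIRST[C]={a,b,c}
[2] — fixpoint
  FIRST[S]={a,b}  FIRST[A]={b}  FIRST[B]={b}  FIRST[C]={a,b,c}

FIRST(C) = ["a", "b", "c"]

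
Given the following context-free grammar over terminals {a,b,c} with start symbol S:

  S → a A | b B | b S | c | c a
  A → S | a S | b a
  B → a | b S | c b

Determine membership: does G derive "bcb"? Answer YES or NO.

Convert to CNF:
  S -> T0 A | T1 B | T1 S | T2 T0 | c
  A -> T0 A | T0 S | T1 B | T1 S | T1 T0 | T2 T0 | c
  B -> T1 S | T2 T1 | a
  T0 -> a
  T1 -> b
  T2 -> c

CYK table (by increasing span):
  [0..0]={T1}  "b"  orig:{}
  [1..1]={A,S,T2}  "c"  orig:{A,S}
  [2..2]={T1}  "b"  orig:{}
  [0..1]={A,B,S}  "bc"
  [1..2]={B}  "cb"
  [0..2]={A,S}  "bcb"

S ∈ T[0,2] ⇒ YES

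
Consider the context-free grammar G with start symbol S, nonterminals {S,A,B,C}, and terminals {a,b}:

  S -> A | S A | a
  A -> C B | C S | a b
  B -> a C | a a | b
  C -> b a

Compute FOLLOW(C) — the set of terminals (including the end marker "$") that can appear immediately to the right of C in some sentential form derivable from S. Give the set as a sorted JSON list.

Compute FIRST by fixpoint:
round 1:
  A via A→a b: +{a}
  B via B→a C: +{a}
  B via B→b: +{b}
  C via C→b a: +{b}
  S via S→A: +{a}
  FIRST[S]={a}  FIRST[A]={a}  FIRST[B]={a,b}  FIRST[C]={b}
round 2:
  A via A→C B: +{b}
  S via S→A: +{b}
  FIRST[S]={a,b}  FIRST[A]={a,b}  FIRST[B]={a,b}  FIRST[C]={b}
round 3: (stable)
  FIRST[S]={a,b}  FIRST[A]={a,b}  FIRST[B]={a,b}  FIRST[C]={b}

FOLLOW sets:
seed FOLLOW(S) with $
[1]
  A→C B: FOLLOW(C) ⊇ FIRST(B) = {a,b}; new: +{a,b}
  S→A: FOLLOW(A) ⊇ FOLLOW(S) ⊇ {$}; new: +{$}
  S→S A: FOLLOW(S) ⊇ FIRST(A) = {a,b}; new: +{a,b}
  S→S A: FOLLOW(A) ⊇ FOLLOW(S) ⊇ {$,a,b}; new: +{a,b}
  FOLLOW[S]={$,a,b}  FOLLOW[A]={$,a,b}  FOLLOW[B]={}  FOLLOW[C]={a,b}
[2]
  A→C B: FOLLOW(B) ⊇ FOLLOW(A) ⊇ {$,a,b}; new: +{$,a,b}
  B→a C: FOLLOW(C) ⊇ FOLLOW(B) ⊇ {$,a,b}; new: +{$}
  FOLLOW[S]={$,a,b}  FOLLOW[A]={$,a,b}  FOLLOW[B]={$,a,b}  FOLLOW[C]={$,a,b}
[3] (stable)
  FOLLOW[S]={$,a,b}  FOLLOW[A]={$,a,b}  FOLLOW[B]={$,a,b}  FOLLOW[C]={$,a,b}

FOLLOW(C) = ["$", "a", "b"]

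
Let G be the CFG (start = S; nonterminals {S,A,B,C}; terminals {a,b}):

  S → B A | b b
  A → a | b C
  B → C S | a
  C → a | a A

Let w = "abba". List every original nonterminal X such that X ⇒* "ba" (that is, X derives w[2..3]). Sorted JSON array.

Convert to CNF:
  S -> B A | T0 T0
  A -> T0 C | a
  B -> C S | a
  C -> T1 A | a
  T0 -> b
  T1 -> a

Fill CYK table bottom-up — only the sub-triangle for w[2..3]:
  T[2,2] 'b' = {T0}  orig:{}
  T[3,3] 'a' = {A,B,C,T1}  orig:{A,B,C}
  T[2,3] 'ba' = {A}

Original NTs in T[2,3] deriving "ba": ["A"]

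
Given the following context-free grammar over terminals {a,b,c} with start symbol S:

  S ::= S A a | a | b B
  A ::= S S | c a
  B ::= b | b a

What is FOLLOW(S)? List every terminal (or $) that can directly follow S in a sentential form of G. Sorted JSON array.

Compute FIRST by fixpoint:
round 1:
  A via A→c a: +{c}
  B via B→b: +{b}
  S via S→a: +{a}
  S via S→b B: +{b}
  FIRST[S]={a,b}  FIRST[A]={c}  FIRST[B]={b}
round 2:
  A via A→S S: +{a,b}
  FIRST[S]={a,b}  FIRST[A]={a,b,c}  FIRST[B]={b}
round 3: (no change)
  FIRST[S]={a,b}  FIRST[A]={a,b,c}  FIRST[B]={b}

FOLLOW sets:
seed FOLLOW(S) with $
round 1:
  A→S S: FOLLOW(S) ⊇ FIRST(S) = {a,b}; new: +{a,b}
  S→S A a: FOLLOW(S) ⊇ FIRST(A) = {a,b,c}; new: +{c}
  S→S A a: FOLLOW(A) ⊇ FIRST(a) = {a}; new: +{a}
  S→b B: FOLLOW(B) ⊇ FOLLOW(S) ⊇ {$,a,b,c}; new: +{$,a,b,c}
  S: {$,a,b,c}  A: {a}  B: {$,a,b,c}
round 2: done
  S: {$,a,b,c}  A: {a}  B: {$,a,b,c}

FOLLOW(S) = ["$", "a", "b", "c"]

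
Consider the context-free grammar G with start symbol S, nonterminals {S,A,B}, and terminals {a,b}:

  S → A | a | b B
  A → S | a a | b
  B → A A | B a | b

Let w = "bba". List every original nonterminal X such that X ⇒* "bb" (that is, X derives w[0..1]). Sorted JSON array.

Convert to CNF:
  S -> T0 T0 | T1 B | a | b
  A -> T0 T0 | T1 B | a | b
  B -> A A | B T0 | b
  T0 -> a
  T1 -> b

CYK fill — only the sub-triangle for w[0..1]:
  cell(0,0) b: {A,B,S,T1}  orig:{A,B,S}
  cell(1,1) b: {A,B,S,T1}  orig:{A,B,S}
  cell(0,1) bb: {A,B,S}

Original NTs in T[0,1] deriving "bb": ["A", "B", "S"]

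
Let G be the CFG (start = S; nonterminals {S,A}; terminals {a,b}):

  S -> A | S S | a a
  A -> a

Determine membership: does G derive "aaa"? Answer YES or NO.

CNF form of G:
  S -> S S | T0 T0 | a
  A -> a
  T0 -> a

Fill CYK table bottom-up:
  T[0,0] 'a' = {A,S,T0}  orig:{A,S}
  T[1,1] 'a' = {A,S,T0}  orig:{A,S}
  T[2,2] 'a' = {A,S,T0}  orig:{A,S}
  T[0,1] 'aa' = {S}
  T[1,2] 'aa' = {S}
  T[0,2] 'aaa' = {S}

S ∈ T[0,2] ⇒ YES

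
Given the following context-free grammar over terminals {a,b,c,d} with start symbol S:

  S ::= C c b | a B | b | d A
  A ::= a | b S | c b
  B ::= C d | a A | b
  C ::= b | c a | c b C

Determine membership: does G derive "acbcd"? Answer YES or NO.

CNF form of G:
  S -> C X5 | T2 A | T3 B | b
  A -> T0 S | T1 T0 | a
  B -> C T2 | T3 A | b
  C -> T1 T3 | T1 X4 | b
  T0 -> b
  T1 -> c
  T2 -> d
  T3 -> a
  X4 -> T0 C
  X5 -> T1 T0

CYK table (by increasing span):
  T[0,0] 'a' = {A,T3}  orig:{A}
  T[1,1] 'c' = {T1}  orig:{}
  T[2,2] 'b' = {B,C,S,T0}  orig:{B,C,S}
  T[3,3] 'c' = {T1}  orig:{}
  T[4,4] 'd' = {T2}  orig:{}
  T[0,1] 'ac' = ∅
  T[1,2] 'cb' = {A,X5}  orig:{A}
  T[2,3] 'bc' = ∅
  T[3,4] 'cd' = ∅
  T[0,2] 'acb' = {B}
  T[1,3] 'cbc' = ∅
  T[2,4] 'bcd' = ∅
  T[0,3] 'acbc' = ∅
  T[1,4] 'cbcd' = ∅
  T[0,4] 'acbcd' = ∅

S ∉ T[0,4] ⇒ NO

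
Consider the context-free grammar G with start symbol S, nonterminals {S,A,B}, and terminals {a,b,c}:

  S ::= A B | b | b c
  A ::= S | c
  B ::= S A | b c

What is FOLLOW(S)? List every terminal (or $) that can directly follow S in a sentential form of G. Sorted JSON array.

Compute FIRST by fixpoint:
round 1:
  A via A→c: +{c}
  B via B→b c: +{b}
  S via S→A B: +{c}
  S via S→b: +{b}
  FIRST(S)={b,c}  FIRST(A)={c}  FIRST(B)={b}
round 2:
  A via A→S: +{b}
  B via B→S A: +{c}
  FIRST(S)={b,c}  FIRST(A)={b,c}  FIRST(B)={b,c}
round 3: (no change)
  FIRST(S)={b,c}  FIRST(A)={b,c}  FIRST(B)={b,c}

FOLLOW iteration:
seed FOLLOW(S) with $
[1]
  B→S A: FOLLOW(S) ⊇ FIRST(A) = {b,c}; new: +{b,c}
  S→A B: FOLLOW(A) ⊇ FIRST(B) = {b,c}; new: +{b,c}
  S→A B: FOLLOW(B) ⊇ FOLLOW(S) ⊇ {$,b,c}; new: +{$,b,c}
  FOLLOW(S)={$,b,c}  FOLLOW(A)={b,c}  FOLLOW(B)={$,b,c}
[2]
  B→S A: FOLLOW(A) ⊇ FOLLOW(B) ⊇ {$,b,c}; new: +{$}
  FOLLOW(S)={$,b,c}  FOLLOW(A)={$,b,c}  FOLLOW(B)={$,b,c}
[3] — fixpoint
  FOLLOW(S)={$,b,c}  FOLLOW(A)={$,b,c}  FOLLOW(B)={$,b,c}

FOLLOW(S) = ["$", "b", "c"]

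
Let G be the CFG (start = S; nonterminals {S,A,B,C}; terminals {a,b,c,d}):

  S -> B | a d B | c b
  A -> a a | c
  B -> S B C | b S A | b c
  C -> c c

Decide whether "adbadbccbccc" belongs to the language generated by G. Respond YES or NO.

CNF form of G:
  S -> S X6 | T0 X7 | T1 T2 | T1 X8 | T2 T1
  A -> T0 T0 | c
  B -> S X4 | T1 T2 | T1 X5
  C -> T2 T2
  T0 -> a
  T1 -> b
  T2 -> c
  T3 -> d
  X4 -> B C
  X5 -> S A
  X6 -> B C
  X7 -> T3 B
  X8 -> S A

CYK table (by increasing span):
  T[0,0] 'a' = {T0}  orig:{}
  T[1,1] 'd' = {T3}  orig:{}
  T[2,2] 'b' = {T1}  orig:{}
  T[3,3] 'a' = {T0}  orig:{}
  T[4,4] 'd' = {T3}  orig:{}
  T[5,5] 'b' = {T1}  orig:{}
  T[6,6] 'c' = {A,T2}  orig:{A}
  T[7,7] 'c' = {A,T2}  orig:{A}
  T[8,8] 'b' = {T1}  orig:{}
  T[9,9] 'c' = {A,T2}  orig:{A}
  T[10,10] 'c' = {A,T2}  orig:{A}
  T[11,11] 'c' = {A,T2}  orig:{A}
  T[0,1] 'ad' = ∅
  T[1,2] 'db' = ∅
  T[2,3] 'ba' = ∅
  T[3,4] 'ad' = ∅
  T[4,5] 'db' = ∅
  T[5,6] 'bc' = {B,S}
  T[6,7] 'cc' = {C}
  T[7,8] 'cb' = {S}
  T[8,9] 'bc' = {B,S}
  T[9,10] 'cc' = {C}
  T[10,11] 'cc' = {C}
  T[0,2] 'adb' = ∅
  T[1,3] 'dba' = ∅
  T[2,4] 'bad' = ∅
  T[3,5] 'adb' = ∅
  T[4,6] 'dbc' = {X7}  orig:{}
  T[5,7] 'bcc' = {X5,X8}  orig:{}
  T[6,8] 'ccb' = ∅
  T[7,9] 'cbc' = {X5,X8}  orig:{}
  T[8,10] 'bcc' = {X5,X8}  orig:{}
  T[9,11] 'ccc' = ∅
  T[0,3] 'adba' = ∅
  T[1,4] 'dbad' = ∅
  T[2,5] 'badb' = ∅
  T[3,6] 'adbc' = {S}
  T[4,7] 'dbcc' = ∅
  T[5,8] 'bccb' = ∅
  T[6,9] 'ccbc' = ∅
  T[7,10] 'cbcc' = ∅
  T[8,11] 'bccc' = {X4,X6}  orig:{}
  T[0,4] 'adbad' = ∅
  T[1,5] 'dbadb' = ∅
  T[2,6] 'badbc' = ∅
  T[3,7] 'adbcc' = {X5,X8}  orig:{}
  T[4,8] 'dbccb' = ∅
  T[5,9] 'bccbc' = ∅
  T[6,10] 'ccbcc' = ∅
  T[7,11] 'cbccc' = ∅
  T[0,5] 'adbadb' = ∅
  T[1,6] 'dbadbc' = ∅
  T[2,7] 'badbcc' = {B,S}
  T[3,8] 'adbccb' = ∅
  T[4,9] 'dbccbc' = ∅
  T[5,10] 'bccbcc' = ∅
  T[6,11] 'ccbccc' = ∅
  T[0,6] 'adbadbc' = ∅
  T[1,7] 'dbadbcc' = {X7}  orig:{}
  T[2,8] 'badbccb' = ∅
  T[3,9] 'adbccbc' = ∅
  T[4,10] 'dbccbcc' = ∅
  T[5,11] 'bccbccc' = ∅
  T[0,7] 'adbadbcc' = {S}
  T[1,8] 'dbadbccb' = ∅
  T[2,9] 'badbccbc' = ∅
  T[3,10] 'adbccbcc' = ∅
  T[4,11] 'dbccbccc' = ∅
  T[0,8] 'adbadbccb' = ∅
  T[1,9] 'dbadbccbc' = ∅
  T[2,10] 'badbccbcc' = ∅
  T[3,11] 'adbccbccc' = ∅
  T[0,9] 'adbadbccbc' = ∅
  T[1,10] 'dbadbccbcc' = ∅
  T[2,11] 'badbccbccc' = {B,S}
  T[0,10] 'adbadbccbcc' = ∅
  T[1,11] 'dbadbccbccc' = {X7}  orig:{}
  T[0,11] 'adbadbccbccc' = {B,S}

S ∈ T[0,11] ⇒ YES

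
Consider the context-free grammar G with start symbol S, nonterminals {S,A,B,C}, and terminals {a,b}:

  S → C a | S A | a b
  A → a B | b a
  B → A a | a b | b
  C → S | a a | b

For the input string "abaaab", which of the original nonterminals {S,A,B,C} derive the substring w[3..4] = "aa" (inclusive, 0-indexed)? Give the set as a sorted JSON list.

CNF form of G:
  S -> C T0 | S A | T0 T1
  A -> T0 B | T1 T0
  B -> A T0 | T0 T1 | b
  C -> C T0 | S A | T0 T0 | T0 T1 | b
  T0 -> a
  T1 -> b

CYK table (by increasing span) — only the sub-triangle for w[3..4]:
  cell(3,3) a: {T0}  orig:{}
  cell(4,4) a: {T0}  orig:{}
  cell(3,4) aa: {C}

Original NTs in T[3,4] deriving "aa": ["C"]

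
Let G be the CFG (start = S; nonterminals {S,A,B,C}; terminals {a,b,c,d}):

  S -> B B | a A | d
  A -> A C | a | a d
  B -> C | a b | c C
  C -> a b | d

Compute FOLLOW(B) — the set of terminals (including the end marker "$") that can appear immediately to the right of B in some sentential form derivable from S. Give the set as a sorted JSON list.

FIRST sets, iterate to fixpoint:
pass 1:
  A via A→a: +{a}
  B via B→a b: +{a}
  B via B→c C: +{c}
  C via C→a b: +{a}
  C via C→d: +{d}
  S via S→B B: +{a,c}
  S via S→d: +{d}
  FIRST[S]={a,c,d}  FIRST[A]={a}  FIRST[B]={a,c}  FIRST[C]={a,d}
pass 2:
  B via B→C: +{d}
  FIRST[S]={a,c,d}  FIRST[A]={a}  FIRST[B]={a,c,d}  FIRST[C]={a,d}
pass 3: (no change)
  FIRST[S]={a,c,d}  FIRST[A]={a}  FIRST[B]={a,c,d}  FIRST[C]={a,d}

Compute FOLLOW by fixpoint:
FOLLOW(S) := {$}
round 1:
  A→A C: FOLLOW(A) ⊇ FIRST(C) = {a,d}; new: +{a,d}
  A→A C: FOLLOW(C) ⊇ FOLLOW(A) ⊇ {a,d}; new: +{a,d}
  S→B B: FOLLOW(B) ⊇ FIRST(B) = {a,c,d}; new: +{a,c,d}
  S→B B: FOLLOW(B) ⊇ FOLLOW(S) ⊇ {$}; new: +{$}
  S→a A: FOLLOW(A) ⊇ FOLLOW(S) ⊇ {$}; new: +{$}
  S: {$}  A: {$,a,d}  B: {$,a,c,d}  C: {a,d}
round 2:
  A→A C: FOLLOW(C) ⊇ FOLLOW(A) ⊇ {$,a,d}; new: +{$}
  B→C: FOLLOW(C) ⊇ FOLLOW(B) ⊇ {$,a,c,d}; new: +{c}
  S: {$}  A: {$,a,d}  B: {$,a,c,d}  C: {$,a,c,d}
round 3: (stable)
  S: {$}  A: {$,a,d}  B: {$,a,c,d}  C: {$,a,c,d}

FOLLOW(B) = ["$", "a", "c", "d"]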